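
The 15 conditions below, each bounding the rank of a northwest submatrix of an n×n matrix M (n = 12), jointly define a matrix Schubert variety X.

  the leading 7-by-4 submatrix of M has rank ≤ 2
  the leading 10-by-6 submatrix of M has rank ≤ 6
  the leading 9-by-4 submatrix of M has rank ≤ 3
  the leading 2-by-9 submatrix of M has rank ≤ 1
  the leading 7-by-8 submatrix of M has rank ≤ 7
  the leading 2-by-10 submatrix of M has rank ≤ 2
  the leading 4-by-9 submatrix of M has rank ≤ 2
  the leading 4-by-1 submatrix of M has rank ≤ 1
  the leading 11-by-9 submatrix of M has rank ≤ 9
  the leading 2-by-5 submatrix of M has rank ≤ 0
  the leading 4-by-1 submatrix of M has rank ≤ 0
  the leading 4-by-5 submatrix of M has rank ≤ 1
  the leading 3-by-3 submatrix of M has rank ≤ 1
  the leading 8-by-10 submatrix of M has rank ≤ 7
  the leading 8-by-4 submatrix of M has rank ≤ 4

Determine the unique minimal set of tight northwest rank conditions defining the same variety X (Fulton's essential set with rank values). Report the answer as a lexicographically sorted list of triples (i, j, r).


The tightest implied rank at each (i,j), from the 15 conditions:

  0 | 0 | 0 | 0 | 0 | 1 | 1 | 1 | 1 | 1 | 1 | 1
  0 | 0 | 0 | 0 | 0 | 1 | 1 | 1 | 1 | 2 | 2 | 2
  0 | 1 | 1 | 1 | 1 | 2 | 2 | 2 | 2 | 3 | 3 | 3
  0 | 1 | 1 | 1 | 1 | 2 | 2 | 2 | 2 | 3 | 4 | 4
  1 | 2 | 2 | 2 | 2 | 3 | 3 | 3 | 3 | 4 | 5 | 5
  1 | 2 | 2 | 2 | 3 | 4 | 4 | 4 | 4 | 5 | 6 | 6
  1 | 2 | 2 | 2 | 3 | 4 | 5 | 5 | 5 | 6 | 7 | 7
  1 | 2 | 3 | 3 | 4 | 5 | 6 | 6 | 6 | 7 | 8 | 8
  1 | 2 | 3 | 3 | 4 | 5 | 6 | 7 | 7 | 8 | 9 | 9
  1 | 2 | 3 | 4 | 5 | 6 | 7 | 8 | 8 | 9 | 10 | 10
  1 | 2 | 3 | 4 | 5 | 6 | 7 | 8 | 9 | 10 | 11 | 11
  1 | 2 | 3 | 4 | 5 | 6 | 7 | 8 | 9 | 10 | 11 | 12

hence w(1..12) = (6, 10, 2, 11, 1, 5, 7, 3, 8, 4, 9, 12).

Fulton essential set (7 of the 26 Rothe cells):

[(2, 5, 0), (2, 9, 1), (4, 1, 0), (4, 5, 1), (4, 9, 2), (7, 4, 2), (9, 4, 3)]


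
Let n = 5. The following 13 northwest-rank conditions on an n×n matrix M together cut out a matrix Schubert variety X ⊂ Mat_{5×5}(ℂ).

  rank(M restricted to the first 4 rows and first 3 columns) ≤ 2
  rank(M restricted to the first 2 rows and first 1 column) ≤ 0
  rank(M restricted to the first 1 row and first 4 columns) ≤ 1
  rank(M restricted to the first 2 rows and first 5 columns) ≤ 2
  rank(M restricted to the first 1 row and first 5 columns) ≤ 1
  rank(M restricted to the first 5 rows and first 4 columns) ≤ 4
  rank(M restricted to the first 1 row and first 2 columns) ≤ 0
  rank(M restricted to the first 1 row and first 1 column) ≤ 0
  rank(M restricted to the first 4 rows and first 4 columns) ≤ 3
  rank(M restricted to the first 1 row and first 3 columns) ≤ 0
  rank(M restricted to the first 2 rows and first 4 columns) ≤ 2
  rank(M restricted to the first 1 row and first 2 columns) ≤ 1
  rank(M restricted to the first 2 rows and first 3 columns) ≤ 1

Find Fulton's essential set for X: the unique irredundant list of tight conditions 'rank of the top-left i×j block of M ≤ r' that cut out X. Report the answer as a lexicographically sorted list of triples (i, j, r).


Rank table r_w(5×5) implied by the 13 constraints:

  0 | 0 | 0 | 1 | 1
  0 | 1 | 1 | 2 | 2
  1 | 2 | 2 | 3 | 3
  1 | 2 | 2 | 3 | 4
  1 | 2 | 3 | 4 | 5

reading off 1-entries of Δ²R: w = (4, 2, 1, 5, 3).

ℓ(w)=5; the 3 essential cells (i,j,r):

[(1, 3, 0), (2, 1, 0), (4, 3, 2)]


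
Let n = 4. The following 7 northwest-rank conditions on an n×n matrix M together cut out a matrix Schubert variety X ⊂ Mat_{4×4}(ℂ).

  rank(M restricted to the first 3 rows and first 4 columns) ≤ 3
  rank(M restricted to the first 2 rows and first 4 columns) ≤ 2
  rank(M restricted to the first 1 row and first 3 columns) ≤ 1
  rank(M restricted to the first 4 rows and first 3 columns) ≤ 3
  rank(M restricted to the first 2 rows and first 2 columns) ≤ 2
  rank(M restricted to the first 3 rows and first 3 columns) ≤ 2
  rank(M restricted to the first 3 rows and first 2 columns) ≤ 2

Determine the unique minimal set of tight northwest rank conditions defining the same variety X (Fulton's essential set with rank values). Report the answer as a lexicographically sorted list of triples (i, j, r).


Computing R[i][j] = min implied NW-rank bound (n=4, 7 conditions):

  R[1]: 1 | 1 | 1 | 1
  R[2]: 1 | 2 | 2 | 2
  R[3]: 1 | 2 | 2 | 3
  R[4]: 1 | 2 | 3 | 4

so w = (1, 2, 4, 3).

|D(w)|=1, |Ess(w)|=1:

[(3, 3, 2)]


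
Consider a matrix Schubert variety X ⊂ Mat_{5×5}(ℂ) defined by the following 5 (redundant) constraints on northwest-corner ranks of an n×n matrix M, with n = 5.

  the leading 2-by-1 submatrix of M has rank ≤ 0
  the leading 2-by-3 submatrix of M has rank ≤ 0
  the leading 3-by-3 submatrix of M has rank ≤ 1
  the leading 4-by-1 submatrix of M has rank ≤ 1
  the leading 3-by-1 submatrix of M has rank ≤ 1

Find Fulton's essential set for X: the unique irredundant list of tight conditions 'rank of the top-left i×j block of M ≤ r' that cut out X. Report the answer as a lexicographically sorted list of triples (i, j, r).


Recovering R(i,j) via the rank-extension bound from the 5 conditions:

  0  0  0  1  1
  0  0  0  1  2
  1  1  1  2  3
  1  2  2  3  4
  1  2  3  4  5

the unique w with this rank table is (4, 5, 1, 2, 3).

1 SE-corner of the 6-cell Rothe diagram gives Ess(w):

[(2, 3, 0)]


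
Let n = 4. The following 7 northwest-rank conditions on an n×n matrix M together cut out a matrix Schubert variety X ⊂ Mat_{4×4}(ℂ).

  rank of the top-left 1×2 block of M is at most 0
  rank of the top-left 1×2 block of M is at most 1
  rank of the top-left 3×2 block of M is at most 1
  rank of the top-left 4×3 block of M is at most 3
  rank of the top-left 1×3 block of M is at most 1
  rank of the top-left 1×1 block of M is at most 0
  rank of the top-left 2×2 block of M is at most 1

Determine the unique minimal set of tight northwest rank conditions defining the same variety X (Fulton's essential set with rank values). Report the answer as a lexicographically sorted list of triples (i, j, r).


Rank table r_w(4×4) implied by the 7 constraints:

  row 1: 0  0  1  1
  row 2: 1  1  2  2
  row 3: 1  1  2  3
  row 4: 1  2  3  4

giving w = (3, 1, 4, 2) via Δ²R.

ℓ(w)=3; the 2 essential cells (i,j,r):

[(1, 2, 0), (3, 2, 1)]


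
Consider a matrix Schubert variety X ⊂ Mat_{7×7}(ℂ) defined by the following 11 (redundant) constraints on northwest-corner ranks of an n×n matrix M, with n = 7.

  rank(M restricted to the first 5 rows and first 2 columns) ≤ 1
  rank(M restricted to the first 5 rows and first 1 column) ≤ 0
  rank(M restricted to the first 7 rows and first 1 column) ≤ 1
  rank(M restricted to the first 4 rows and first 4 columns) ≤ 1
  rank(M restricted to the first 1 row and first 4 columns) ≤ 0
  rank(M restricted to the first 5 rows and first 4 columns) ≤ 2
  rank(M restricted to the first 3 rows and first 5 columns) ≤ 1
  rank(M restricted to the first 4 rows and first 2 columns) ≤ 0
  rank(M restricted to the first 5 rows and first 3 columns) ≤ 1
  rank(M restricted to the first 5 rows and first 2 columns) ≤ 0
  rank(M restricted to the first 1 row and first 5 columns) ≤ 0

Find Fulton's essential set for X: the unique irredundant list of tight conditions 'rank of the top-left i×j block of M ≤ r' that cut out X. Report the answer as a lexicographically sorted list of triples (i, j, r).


Recovering R(i,j) via the rank-extension bound from the 11 conditions:

  row 1: 0 | 0 | 0 | 0 | 0 | 1 | 1
  row 2: 0 | 0 | 1 | 1 | 1 | 2 | 2
  row 3: 0 | 0 | 1 | 1 | 1 | 2 | 3
  row 4: 0 | 0 | 1 | 1 | 2 | 3 | 4
  row 5: 0 | 0 | 1 | 2 | 3 | 4 | 5
  row 6: 1 | 1 | 2 | 3 | 4 | 5 | 6
  row 7: 1 | 2 | 3 | 4 | 5 | 6 | 7

the unique w with this rank table is (6, 3, 7, 5, 4, 1, 2).

4 SE-corners of the 16-cell Rothe diagram give Ess(w):

[(1, 5, 0), (3, 5, 1), (4, 4, 1), (5, 2, 0)]


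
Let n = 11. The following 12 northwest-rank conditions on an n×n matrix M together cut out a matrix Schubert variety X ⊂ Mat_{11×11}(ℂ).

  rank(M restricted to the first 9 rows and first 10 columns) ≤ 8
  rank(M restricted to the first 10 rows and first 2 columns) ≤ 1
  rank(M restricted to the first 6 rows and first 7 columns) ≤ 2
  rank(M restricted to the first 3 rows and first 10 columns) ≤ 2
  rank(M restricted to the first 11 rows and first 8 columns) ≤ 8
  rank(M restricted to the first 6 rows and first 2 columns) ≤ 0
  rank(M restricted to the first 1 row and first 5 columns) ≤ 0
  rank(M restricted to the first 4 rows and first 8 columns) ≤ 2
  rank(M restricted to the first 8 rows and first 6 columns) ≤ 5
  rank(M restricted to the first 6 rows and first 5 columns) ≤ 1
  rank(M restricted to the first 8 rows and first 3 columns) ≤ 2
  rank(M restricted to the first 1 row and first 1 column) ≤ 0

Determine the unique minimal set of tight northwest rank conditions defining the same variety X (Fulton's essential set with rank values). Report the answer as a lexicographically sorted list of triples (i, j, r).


Computing R[i][j] = min implied NW-rank bound (n=11, 12 conditions):

  R[1]: 0  0  0  0  0  1  1  1  1  1  1
  R[2]: 0  0  1  1  1  2  2  2  2  2  2
  R[3]: 0  0  1  1  1  2  2  2  2  2  3
  R[4]: 0  0  1  1  1  2  2  2  3  3  4
  R[5]: 0  0  1  1  1  2  2  3  4  4  5
  R[6]: 0  0  1  1  1  2  2  3  4  5  6
  R[7]: 1  1  2  2  2  3  3  4  5  6  7
  R[8]: 1  1  2  3  3  4  4  5  6  7  8
  R[9]: 1  1  2  3  4  5  5  6  7  8  9
  R[10]: 1  1  2  3  4  5  6  7  8  9  10
  R[11]: 1  2  3  4  5  6  7  8  9  10  11

reading off 1-entries of Δ²R: w = (6, 3, 11, 9, 8, 10, 1, 4, 5, 7, 2).

Fulton essential set (7 of the 34 Rothe cells):

[(1, 5, 0), (3, 10, 2), (4, 8, 2), (6, 2, 0), (6, 5, 1), (6, 7, 2), (10, 2, 1)]


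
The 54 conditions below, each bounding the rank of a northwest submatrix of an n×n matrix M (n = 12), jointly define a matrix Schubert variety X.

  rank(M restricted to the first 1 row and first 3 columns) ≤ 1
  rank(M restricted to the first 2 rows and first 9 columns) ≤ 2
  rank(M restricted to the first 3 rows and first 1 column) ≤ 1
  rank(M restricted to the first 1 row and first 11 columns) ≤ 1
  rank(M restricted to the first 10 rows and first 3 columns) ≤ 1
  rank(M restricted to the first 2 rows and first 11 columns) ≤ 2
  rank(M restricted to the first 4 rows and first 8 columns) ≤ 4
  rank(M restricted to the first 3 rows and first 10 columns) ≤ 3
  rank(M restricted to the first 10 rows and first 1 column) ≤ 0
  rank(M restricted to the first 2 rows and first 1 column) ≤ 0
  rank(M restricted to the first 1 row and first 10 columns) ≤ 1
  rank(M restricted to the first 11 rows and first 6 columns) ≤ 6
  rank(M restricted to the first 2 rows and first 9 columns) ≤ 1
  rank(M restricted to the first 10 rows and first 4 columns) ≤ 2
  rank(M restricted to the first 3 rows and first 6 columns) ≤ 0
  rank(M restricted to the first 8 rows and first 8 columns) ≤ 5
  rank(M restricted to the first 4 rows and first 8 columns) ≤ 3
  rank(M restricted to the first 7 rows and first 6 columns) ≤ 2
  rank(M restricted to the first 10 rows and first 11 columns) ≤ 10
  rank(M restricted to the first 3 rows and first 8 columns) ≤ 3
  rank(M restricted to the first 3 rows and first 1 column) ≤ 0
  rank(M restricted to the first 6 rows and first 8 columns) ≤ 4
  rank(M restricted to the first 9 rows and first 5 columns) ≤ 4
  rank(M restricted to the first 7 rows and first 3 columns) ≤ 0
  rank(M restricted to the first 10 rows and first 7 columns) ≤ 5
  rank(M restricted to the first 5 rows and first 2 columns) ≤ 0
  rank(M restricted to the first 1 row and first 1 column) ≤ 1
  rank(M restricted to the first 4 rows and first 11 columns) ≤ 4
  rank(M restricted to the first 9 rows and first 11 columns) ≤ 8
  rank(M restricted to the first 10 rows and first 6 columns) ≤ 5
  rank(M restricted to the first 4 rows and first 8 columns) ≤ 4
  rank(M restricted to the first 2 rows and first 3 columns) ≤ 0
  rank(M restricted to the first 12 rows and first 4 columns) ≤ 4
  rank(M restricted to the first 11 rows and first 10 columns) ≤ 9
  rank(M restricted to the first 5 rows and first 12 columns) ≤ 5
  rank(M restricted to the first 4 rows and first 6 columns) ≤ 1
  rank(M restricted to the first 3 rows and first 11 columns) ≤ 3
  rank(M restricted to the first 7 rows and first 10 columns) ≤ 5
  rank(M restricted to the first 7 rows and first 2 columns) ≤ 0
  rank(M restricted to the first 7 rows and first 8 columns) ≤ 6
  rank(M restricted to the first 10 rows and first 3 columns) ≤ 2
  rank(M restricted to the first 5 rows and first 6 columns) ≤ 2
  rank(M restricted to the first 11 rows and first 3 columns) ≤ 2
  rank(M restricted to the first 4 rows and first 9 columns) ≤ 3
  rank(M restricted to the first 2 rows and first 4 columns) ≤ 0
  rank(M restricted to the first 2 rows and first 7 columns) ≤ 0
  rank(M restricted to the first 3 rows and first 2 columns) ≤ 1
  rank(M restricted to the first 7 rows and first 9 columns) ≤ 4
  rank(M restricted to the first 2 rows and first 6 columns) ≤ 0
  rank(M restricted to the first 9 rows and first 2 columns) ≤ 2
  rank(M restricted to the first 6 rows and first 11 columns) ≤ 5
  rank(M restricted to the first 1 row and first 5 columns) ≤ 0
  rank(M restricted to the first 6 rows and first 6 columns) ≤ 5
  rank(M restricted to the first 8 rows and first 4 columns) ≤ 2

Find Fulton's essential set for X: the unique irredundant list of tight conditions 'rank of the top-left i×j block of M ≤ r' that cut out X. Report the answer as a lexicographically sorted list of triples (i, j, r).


Propagating the 54 rank bounds to every northwest block:

  R[1]: 0 0 0 0 0 0 0 1 1 1 1 1
  R[2]: 0 0 0 0 0 0 0 1 1 2 2 2
  R[3]: 0 0 0 0 0 0 1 2 2 3 3 3
  R[4]: 0 0 0 1 1 1 2 3 3 4 4 4
  R[5]: 0 0 0 1 2 2 3 4 4 5 5 5
  R[6]: 0 0 0 1 2 2 3 4 4 5 5 6
  R[7]: 0 0 0 1 2 2 3 4 4 5 6 7
  R[8]: 0 1 1 2 3 3 4 5 5 6 7 8
  R[9]: 0 1 1 2 3 4 5 6 6 7 8 9
  R[10]: 0 1 1 2 3 4 5 6 7 8 9 10
  R[11]: 1 2 2 3 4 5 6 7 8 9 10 11
  R[12]: 1 2 3 4 5 6 7 8 9 10 11 12

the unique w with this rank table is (8, 10, 7, 4, 5, 12, 11, 2, 6, 9, 1, 3).

Rothe diagram D(w) (43 cells), 9 SE-corners (essential conditions):

[(2, 7, 0), (2, 9, 1), (3, 6, 0), (6, 11, 5), (7, 3, 0), (7, 6, 2), (7, 9, 4), (10, 1, 0), (10, 3, 1)]


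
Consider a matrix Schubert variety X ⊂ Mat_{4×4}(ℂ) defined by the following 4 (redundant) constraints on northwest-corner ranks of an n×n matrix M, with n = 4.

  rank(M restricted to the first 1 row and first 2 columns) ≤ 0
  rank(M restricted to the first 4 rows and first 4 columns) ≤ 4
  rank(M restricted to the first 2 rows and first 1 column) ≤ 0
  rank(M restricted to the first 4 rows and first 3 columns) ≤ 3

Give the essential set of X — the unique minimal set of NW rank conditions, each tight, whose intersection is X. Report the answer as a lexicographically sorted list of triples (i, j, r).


Rank table r_w(4×4) implied by the 4 constraints:

  0 0 1 1
  0 1 2 2
  1 2 3 3
  1 2 3 4

second differences of R give the permutation w = (3, 2, 1, 4).

Fulton essential set (2 of the 3 Rothe cells):

[(1, 2, 0), (2, 1, 0)]


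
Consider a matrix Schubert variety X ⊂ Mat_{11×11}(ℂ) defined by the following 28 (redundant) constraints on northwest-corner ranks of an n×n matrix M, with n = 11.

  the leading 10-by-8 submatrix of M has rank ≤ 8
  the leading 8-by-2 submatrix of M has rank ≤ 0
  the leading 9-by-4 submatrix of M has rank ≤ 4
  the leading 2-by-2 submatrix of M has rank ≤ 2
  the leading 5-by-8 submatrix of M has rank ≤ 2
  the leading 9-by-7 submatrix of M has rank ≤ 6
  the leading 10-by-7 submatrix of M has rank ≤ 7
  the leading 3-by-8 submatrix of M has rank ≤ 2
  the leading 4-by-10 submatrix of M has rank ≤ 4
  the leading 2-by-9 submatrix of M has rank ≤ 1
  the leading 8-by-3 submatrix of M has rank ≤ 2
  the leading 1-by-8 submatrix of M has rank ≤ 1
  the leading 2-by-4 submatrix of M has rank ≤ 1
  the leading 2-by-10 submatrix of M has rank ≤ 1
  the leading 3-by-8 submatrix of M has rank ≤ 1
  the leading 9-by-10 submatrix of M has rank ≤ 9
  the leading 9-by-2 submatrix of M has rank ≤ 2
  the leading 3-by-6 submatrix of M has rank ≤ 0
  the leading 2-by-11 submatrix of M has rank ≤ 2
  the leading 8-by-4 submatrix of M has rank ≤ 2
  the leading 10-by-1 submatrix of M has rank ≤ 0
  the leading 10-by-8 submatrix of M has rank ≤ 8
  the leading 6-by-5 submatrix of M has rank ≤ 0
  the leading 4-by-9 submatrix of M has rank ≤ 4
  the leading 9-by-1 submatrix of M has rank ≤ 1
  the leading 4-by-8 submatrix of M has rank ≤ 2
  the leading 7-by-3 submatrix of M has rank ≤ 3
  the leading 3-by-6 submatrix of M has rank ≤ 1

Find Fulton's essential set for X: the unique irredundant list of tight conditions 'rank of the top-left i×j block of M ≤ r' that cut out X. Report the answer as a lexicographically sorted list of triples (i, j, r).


Recovering R(i,j) via the rank-extension bound from the 28 conditions:

  R[1]: 0 0 0 0 0 0 1 1 1 1 1
  R[2]: 0 0 0 0 0 0 1 1 1 1 2
  R[3]: 0 0 0 0 0 0 1 1 2 2 3
  R[4]: 0 0 0 0 0 1 2 2 3 3 4
  R[5]: 0 0 0 0 0 1 2 2 3 4 5
  R[6]: 0 0 0 0 0 1 2 3 4 5 6
  R[7]: 0 0 1 1 1 2 3 4 5 6 7
  R[8]: 0 0 1 2 2 3 4 5 6 7 8
  R[9]: 0 1 2 3 3 4 5 6 7 8 9
  R[10]: 0 1 2 3 4 5 6 7 8 9 10
  R[11]: 1 2 3 4 5 6 7 8 9 10 11

so w = (7, 11, 9, 6, 10, 8, 3, 4, 2, 5, 1).

Rothe diagram D(w) (44 cells), 7 SE-corners (essential conditions):

[(2, 10, 1), (3, 6, 0), (3, 8, 1), (5, 8, 2), (6, 5, 0), (8, 2, 0), (10, 1, 0)]


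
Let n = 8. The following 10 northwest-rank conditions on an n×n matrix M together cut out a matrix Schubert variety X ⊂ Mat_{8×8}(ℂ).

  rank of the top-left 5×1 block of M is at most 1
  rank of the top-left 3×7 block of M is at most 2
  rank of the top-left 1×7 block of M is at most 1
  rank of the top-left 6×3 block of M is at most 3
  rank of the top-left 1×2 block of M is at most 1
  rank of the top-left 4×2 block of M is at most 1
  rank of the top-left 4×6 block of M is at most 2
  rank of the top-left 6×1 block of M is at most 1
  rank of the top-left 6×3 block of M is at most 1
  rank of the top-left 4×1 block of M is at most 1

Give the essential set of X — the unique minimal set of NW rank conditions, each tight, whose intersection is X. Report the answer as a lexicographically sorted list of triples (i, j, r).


Computing R[i][j] = min implied NW-rank bound (n=8, 10 conditions):

  row 1: 1  1  1  1  1  1  1  1
  row 2: 1  1  1  2  2  2  2  2
  row 3: 1  1  1  2  2  2  2  3
  row 4: 1  1  1  2  2  2  3  4
  row 5: 1  1  1  2  3  3  4  5
  row 6: 1  1  1  2  3  4  5  6
  row 7: 1  2  2  3  4  5  6  7
  row 8: 1  2  3  4  5  6  7  8

so w = (1, 4, 8, 7, 5, 6, 2, 3).

D(w) has 15 cells with 3 SE-corners; essential set:

[(3, 7, 2), (4, 6, 2), (6, 3, 1)]


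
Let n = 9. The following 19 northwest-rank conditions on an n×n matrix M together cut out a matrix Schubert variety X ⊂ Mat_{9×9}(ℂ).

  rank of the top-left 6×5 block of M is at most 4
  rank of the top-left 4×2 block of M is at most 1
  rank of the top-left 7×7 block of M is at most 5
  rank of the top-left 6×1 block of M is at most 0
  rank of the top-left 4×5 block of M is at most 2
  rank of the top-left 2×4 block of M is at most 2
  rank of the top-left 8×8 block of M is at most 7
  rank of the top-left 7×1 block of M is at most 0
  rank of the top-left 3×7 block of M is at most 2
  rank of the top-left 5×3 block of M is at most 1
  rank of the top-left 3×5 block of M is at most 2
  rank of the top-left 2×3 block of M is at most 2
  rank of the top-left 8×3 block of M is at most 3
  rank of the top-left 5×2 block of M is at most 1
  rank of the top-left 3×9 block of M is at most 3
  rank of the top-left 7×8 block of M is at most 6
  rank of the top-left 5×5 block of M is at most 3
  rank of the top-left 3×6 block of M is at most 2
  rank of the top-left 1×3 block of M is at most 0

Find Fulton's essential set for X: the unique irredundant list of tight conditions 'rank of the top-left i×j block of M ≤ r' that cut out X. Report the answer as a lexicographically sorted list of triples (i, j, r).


Computing R[i][j] = min implied NW-rank bound (n=9, 19 conditions):

  row 1: 0  0  0  1  1  1  1  1  1
  row 2: 0  1  1  2  2  2  2  2  2
  row 3: 0  1  1  2  2  2  2  3  3
  row 4: 0  1  1  2  2  3  3  4  4
  row 5: 0  1  1  2  3  4  4  5  5
  row 6: 0  1  2  3  4  5  5  6  6
  row 7: 0  1  2  3  4  5  5  6  7
  row 8: 1  2  3  4  5  6  6  7  8
  row 9: 1  2  3  4  5  6  7  8  9

hence w(1..9) = (4, 2, 8, 6, 5, 3, 9, 1, 7).

D(w) has 17 cells with 6 SE-corners; essential set:

[(1, 3, 0), (3, 7, 2), (4, 5, 2), (5, 3, 1), (7, 1, 0), (7, 7, 5)]


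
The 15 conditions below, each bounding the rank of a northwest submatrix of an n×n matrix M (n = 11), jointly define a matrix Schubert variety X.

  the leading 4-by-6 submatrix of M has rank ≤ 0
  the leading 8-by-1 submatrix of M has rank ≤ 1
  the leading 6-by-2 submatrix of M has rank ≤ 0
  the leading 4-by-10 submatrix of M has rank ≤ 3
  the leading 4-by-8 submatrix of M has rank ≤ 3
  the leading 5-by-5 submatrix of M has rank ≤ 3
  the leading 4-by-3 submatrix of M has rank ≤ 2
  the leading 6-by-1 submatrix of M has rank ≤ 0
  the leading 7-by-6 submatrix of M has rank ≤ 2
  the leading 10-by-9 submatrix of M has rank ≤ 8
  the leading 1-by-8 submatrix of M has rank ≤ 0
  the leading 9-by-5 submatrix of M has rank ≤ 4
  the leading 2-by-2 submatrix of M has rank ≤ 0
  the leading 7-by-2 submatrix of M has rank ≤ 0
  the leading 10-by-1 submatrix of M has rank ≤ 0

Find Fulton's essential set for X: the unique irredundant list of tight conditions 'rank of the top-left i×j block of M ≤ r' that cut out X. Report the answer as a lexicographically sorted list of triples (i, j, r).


Propagating the 15 rank bounds to every northwest block:

  row 1: 0 0 0 0 0 0 0 0 1 1 1
  row 2: 0 0 0 0 0 0 1 1 2 2 2
  row 3: 0 0 0 0 0 0 1 2 3 3 3
  row 4: 0 0 0 0 0 0 1 2 3 3 4
  row 5: 0 0 1 1 1 1 2 3 4 4 5
  row 6: 0 0 1 2 2 2 3 4 5 5 6
  row 7: 0 0 1 2 2 2 3 4 5 6 7
  row 8: 0 1 2 3 3 3 4 5 6 7 8
  row 9: 0 1 2 3 4 4 5 6 7 8 9
  row 10: 0 1 2 3 4 5 6 7 8 9 10
  row 11: 1 2 3 4 5 6 7 8 9 10 11

giving w = (9, 7, 8, 11, 3, 4, 10, 2, 5, 6, 1) via Δ²R.

Fulton essential set (6 of the 38 Rothe cells):

[(1, 8, 0), (4, 6, 0), (4, 10, 3), (7, 2, 0), (7, 6, 2), (10, 1, 0)]


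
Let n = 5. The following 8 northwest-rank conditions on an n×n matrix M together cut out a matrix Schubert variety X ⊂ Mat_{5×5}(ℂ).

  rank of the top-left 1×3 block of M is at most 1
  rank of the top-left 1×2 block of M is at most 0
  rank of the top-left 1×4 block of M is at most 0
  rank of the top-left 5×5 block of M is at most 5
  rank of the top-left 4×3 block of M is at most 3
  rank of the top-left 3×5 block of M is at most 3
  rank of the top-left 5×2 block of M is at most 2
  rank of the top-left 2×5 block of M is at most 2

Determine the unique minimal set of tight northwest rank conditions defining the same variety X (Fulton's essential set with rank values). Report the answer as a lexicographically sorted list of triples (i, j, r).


Propagating the 8 rank bounds to every northwest block:

  0 | 0 | 0 | 0 | 1
  1 | 1 | 1 | 1 | 2
  1 | 2 | 2 | 2 | 3
  1 | 2 | 3 | 3 | 4
  1 | 2 | 3 | 4 | 5

second differences of R give the permutation w = (5, 1, 2, 3, 4).

Rothe diagram D(w) (4 cells), 1 SE-corner (essential condition):

[(1, 4, 0)]


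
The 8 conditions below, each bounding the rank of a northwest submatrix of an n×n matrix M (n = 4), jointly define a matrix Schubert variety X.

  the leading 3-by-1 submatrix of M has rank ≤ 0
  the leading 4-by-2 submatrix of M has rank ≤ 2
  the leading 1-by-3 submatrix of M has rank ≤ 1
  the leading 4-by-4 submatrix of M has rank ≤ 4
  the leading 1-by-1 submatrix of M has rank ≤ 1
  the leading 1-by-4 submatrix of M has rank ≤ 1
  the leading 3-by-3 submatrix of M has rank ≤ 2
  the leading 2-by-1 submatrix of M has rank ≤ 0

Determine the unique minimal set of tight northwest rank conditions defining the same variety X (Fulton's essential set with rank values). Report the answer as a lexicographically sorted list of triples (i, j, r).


Computing R[i][j] = min implied NW-rank bound (n=4, 8 conditions):

  row 1: 0 | 1 | 1 | 1
  row 2: 0 | 1 | 2 | 2
  row 3: 0 | 1 | 2 | 3
  row 4: 1 | 2 | 3 | 4

giving w = (2, 3, 4, 1) via Δ²R.

ℓ(w)=3; the 1 essential cell (i,j,r):

[(3, 1, 0)]


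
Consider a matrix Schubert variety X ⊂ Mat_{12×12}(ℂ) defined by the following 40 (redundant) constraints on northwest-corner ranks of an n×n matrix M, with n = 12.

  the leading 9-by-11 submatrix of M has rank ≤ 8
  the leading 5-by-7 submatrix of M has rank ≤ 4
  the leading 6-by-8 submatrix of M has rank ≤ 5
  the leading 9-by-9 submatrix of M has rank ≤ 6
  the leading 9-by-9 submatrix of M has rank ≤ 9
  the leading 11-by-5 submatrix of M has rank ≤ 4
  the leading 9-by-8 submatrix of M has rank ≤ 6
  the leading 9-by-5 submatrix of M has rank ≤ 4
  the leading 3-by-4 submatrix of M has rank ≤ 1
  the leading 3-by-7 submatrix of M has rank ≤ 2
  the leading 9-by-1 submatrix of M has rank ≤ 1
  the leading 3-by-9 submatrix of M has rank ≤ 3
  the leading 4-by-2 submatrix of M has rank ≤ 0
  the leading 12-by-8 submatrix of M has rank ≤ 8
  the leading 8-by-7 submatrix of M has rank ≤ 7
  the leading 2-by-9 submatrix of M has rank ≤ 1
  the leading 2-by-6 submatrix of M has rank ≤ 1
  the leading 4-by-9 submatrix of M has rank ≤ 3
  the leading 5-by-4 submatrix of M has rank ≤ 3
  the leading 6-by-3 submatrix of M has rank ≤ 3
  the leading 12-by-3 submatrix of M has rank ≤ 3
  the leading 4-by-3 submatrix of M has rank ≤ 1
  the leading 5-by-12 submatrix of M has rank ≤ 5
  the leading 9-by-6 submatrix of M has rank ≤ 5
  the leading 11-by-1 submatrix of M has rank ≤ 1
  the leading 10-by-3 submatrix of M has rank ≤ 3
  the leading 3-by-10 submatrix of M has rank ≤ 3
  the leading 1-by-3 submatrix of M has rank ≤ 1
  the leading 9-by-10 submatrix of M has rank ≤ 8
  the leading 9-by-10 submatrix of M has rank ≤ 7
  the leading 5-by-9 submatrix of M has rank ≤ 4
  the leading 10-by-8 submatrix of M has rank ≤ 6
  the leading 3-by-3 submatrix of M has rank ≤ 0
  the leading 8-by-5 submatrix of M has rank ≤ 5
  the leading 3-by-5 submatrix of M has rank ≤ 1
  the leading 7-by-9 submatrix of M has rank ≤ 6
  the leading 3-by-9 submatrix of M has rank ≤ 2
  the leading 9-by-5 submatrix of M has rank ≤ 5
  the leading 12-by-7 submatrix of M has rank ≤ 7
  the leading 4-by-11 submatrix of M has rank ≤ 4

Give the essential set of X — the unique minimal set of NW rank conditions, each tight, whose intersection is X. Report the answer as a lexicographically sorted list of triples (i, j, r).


Rank table r_w(12×12) implied by the 40 constraints:

  R[1]: 0, 0, 0, 1, 1, 1, 1, 1, 1, 1, 1, 1
  R[2]: 0, 0, 0, 1, 1, 1, 1, 1, 1, 2, 2, 2
  R[3]: 0, 0, 0, 1, 1, 2, 2, 2, 2, 3, 3, 3
  R[4]: 0, 0, 1, 2, 2, 3, 3, 3, 3, 4, 4, 4
  R[5]: 1, 1, 2, 3, 3, 4, 4, 4, 4, 5, 5, 5
  R[6]: 1, 2, 3, 4, 4, 5, 5, 5, 5, 6, 6, 6
  R[7]: 1, 2, 3, 4, 4, 5, 6, 6, 6, 7, 7, 7
  R[8]: 1, 2, 3, 4, 4, 5, 6, 6, 6, 7, 8, 8
  R[9]: 1, 2, 3, 4, 4, 5, 6, 6, 6, 7, 8, 9
  R[10]: 1, 2, 3, 4, 4, 5, 6, 6, 7, 8, 9, 10
  R[11]: 1, 2, 3, 4, 4, 5, 6, 7, 8, 9, 10, 11
  R[12]: 1, 2, 3, 4, 5, 6, 7, 8, 9, 10, 11, 12

the unique w with this rank table is (4, 10, 6, 3, 1, 2, 7, 11, 12, 9, 8, 5).

D(w) has 27 cells with 7 SE-corners; essential set:

[(2, 9, 1), (3, 3, 0), (3, 5, 1), (4, 2, 0), (9, 9, 6), (10, 8, 6), (11, 5, 4)]


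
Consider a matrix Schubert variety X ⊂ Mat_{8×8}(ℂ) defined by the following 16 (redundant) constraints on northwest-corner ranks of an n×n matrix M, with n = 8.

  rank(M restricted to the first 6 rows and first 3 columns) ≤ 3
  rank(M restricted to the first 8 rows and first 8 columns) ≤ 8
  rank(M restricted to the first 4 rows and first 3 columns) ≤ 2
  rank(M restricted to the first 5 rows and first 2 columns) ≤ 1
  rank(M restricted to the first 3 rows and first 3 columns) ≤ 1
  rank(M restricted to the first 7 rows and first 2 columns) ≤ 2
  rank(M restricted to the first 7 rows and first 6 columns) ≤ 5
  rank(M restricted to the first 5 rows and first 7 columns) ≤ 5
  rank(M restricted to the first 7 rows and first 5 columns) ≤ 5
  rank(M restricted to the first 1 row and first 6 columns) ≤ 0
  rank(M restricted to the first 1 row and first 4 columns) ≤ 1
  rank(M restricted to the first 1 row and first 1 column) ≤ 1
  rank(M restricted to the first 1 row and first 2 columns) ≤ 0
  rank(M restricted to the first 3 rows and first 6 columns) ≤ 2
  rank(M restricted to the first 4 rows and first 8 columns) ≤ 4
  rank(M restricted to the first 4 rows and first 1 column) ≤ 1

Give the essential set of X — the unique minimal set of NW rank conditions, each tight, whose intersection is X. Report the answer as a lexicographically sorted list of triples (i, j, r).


Reconstructing r_w from the 16 given conditions:

  i=1: 0 0 0 0 0 0 1 1
  i=2: 1 1 1 1 1 1 2 2
  i=3: 1 1 1 2 2 2 3 3
  i=4: 1 1 2 3 3 3 4 4
  i=5: 1 1 2 3 4 4 5 5
  i=6: 1 2 3 4 5 5 6 6
  i=7: 1 2 3 4 5 5 6 7
  i=8: 1 2 3 4 5 6 7 8

hence w(1..8) = (7, 1, 4, 3, 5, 2, 8, 6).

ℓ(w)=11; the 4 essential cells (i,j,r):

[(1, 6, 0), (3, 3, 1), (5, 2, 1), (7, 6, 5)]


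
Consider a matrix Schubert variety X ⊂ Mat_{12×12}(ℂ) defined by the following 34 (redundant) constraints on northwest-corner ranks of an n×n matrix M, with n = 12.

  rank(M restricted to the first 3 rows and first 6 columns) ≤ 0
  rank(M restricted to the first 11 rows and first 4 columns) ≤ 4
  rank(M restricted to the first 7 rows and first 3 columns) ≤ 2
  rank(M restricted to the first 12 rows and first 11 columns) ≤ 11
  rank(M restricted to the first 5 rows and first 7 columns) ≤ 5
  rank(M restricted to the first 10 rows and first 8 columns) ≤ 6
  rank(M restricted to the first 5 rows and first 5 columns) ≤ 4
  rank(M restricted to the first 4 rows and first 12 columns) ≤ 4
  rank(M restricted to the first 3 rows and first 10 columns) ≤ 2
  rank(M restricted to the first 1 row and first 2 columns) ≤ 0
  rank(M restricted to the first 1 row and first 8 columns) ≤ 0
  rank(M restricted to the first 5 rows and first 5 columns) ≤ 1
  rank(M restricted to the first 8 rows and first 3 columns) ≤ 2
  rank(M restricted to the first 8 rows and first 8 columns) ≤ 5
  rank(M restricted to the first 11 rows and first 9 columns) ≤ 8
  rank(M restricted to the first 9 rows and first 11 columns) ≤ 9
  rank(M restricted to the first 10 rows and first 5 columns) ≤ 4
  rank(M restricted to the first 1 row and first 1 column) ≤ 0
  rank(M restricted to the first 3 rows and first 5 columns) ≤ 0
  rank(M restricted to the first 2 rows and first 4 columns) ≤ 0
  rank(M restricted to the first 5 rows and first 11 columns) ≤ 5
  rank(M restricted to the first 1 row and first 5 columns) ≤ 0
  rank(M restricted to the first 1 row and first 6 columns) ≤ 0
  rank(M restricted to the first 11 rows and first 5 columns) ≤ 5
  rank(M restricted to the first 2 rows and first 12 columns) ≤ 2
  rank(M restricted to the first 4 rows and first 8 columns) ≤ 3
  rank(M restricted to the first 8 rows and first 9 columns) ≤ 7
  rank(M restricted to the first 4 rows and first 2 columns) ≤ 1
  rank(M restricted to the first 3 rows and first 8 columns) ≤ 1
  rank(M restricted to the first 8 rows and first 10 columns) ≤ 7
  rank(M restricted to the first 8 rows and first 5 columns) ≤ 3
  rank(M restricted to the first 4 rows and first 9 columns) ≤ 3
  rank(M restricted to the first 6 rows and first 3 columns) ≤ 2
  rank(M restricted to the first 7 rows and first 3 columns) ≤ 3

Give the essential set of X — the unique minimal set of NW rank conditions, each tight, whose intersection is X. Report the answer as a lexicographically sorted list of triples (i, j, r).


Computing R[i][j] = min implied NW-rank bound (n=12, 34 conditions):

  row 1: 0  0  0  0  0  0  0  0  1  1  1  1
  row 2: 0  0  0  0  0  0  1  1  2  2  2  2
  row 3: 0  0  0  0  0  0  1  1  2  2  3  3
  row 4: 1  1  1  1  1  1  2  2  3  3  4  4
  row 5: 1  1  1  1  1  2  3  3  4  4  5  5
  row 6: 1  2  2  2  2  3  4  4  5  5  6  6
  row 7: 1  2  2  3  3  4  5  5  6  6  7  7
  row 8: 1  2  2  3  3  4  5  5  6  7  8  8
  row 9: 1  2  3  4  4  5  6  6  7  8  9  9
  row 10: 1  2  3  4  4  5  6  6  7  8  9  10
  row 11: 1  2  3  4  5  6  7  7  8  9  10  11
  row 12: 1  2  3  4  5  6  7  8  9  10  11  12

second differences of R give the permutation w = (9, 7, 11, 1, 6, 2, 4, 10, 3, 12, 5, 8).

10 SE-corners of the 32-cell Rothe diagram give Ess(w):

[(1, 8, 0), (3, 6, 0), (3, 8, 1), (3, 10, 2), (5, 5, 1), (8, 3, 2), (8, 5, 3), (8, 8, 5), (10, 5, 4), (10, 8, 6)]


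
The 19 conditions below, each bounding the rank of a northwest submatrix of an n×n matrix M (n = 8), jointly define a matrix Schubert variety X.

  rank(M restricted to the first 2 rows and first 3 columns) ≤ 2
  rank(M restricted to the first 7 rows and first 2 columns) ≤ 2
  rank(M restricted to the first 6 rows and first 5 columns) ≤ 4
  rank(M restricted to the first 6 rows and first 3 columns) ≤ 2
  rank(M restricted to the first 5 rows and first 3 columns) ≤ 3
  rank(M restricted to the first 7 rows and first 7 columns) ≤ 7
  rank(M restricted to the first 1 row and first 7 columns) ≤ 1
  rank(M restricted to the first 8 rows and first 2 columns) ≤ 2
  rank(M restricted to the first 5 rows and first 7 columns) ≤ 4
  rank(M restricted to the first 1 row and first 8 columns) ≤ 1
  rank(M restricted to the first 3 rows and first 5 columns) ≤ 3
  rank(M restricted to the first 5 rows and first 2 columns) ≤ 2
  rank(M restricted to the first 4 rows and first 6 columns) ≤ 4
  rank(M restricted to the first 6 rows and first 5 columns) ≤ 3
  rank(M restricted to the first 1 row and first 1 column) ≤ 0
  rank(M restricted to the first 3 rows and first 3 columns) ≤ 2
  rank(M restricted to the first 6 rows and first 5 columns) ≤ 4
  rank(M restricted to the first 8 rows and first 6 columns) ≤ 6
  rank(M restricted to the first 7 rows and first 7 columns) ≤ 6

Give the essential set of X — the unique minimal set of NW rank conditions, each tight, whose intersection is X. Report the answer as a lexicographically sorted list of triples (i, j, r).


Reconstructing r_w from the 19 given conditions:

  0 1 1 1 1 1 1 1
  1 2 2 2 2 2 2 2
  1 2 2 3 3 3 3 3
  1 2 2 3 3 4 4 4
  1 2 2 3 3 4 4 5
  1 2 2 3 3 4 5 6
  1 2 3 4 4 5 6 7
  1 2 3 4 5 6 7 8

giving w = (2, 1, 4, 6, 8, 7, 3, 5) via Δ²R.

|D(w)|=9, |Ess(w)|=4:

[(1, 1, 0), (5, 7, 4), (6, 3, 2), (6, 5, 3)]


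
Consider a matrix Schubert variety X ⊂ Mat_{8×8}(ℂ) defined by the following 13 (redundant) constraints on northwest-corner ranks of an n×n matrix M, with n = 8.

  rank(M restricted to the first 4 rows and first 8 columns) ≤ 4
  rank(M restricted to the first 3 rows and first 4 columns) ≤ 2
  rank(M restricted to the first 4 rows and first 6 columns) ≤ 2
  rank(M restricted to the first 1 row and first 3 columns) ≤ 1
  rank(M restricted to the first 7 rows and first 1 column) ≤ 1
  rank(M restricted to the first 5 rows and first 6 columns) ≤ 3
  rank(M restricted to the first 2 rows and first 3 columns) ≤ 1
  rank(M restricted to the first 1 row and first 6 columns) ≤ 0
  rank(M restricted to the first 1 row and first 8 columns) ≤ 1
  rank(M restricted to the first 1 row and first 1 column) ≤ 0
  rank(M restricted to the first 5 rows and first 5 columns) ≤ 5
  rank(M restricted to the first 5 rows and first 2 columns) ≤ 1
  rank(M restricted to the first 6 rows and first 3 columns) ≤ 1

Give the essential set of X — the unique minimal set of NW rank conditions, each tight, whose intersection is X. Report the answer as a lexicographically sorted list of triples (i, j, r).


Computing R[i][j] = min implied NW-rank bound (n=8, 13 conditions):

  R[1]: 0, 0, 0, 0, 0, 0, 1, 1
  R[2]: 1, 1, 1, 1, 1, 1, 2, 2
  R[3]: 1, 1, 1, 2, 2, 2, 3, 3
  R[4]: 1, 1, 1, 2, 2, 2, 3, 4
  R[5]: 1, 1, 1, 2, 3, 3, 4, 5
  R[6]: 1, 1, 1, 2, 3, 4, 5, 6
  R[7]: 1, 2, 2, 3, 4, 5, 6, 7
  R[8]: 1, 2, 3, 4, 5, 6, 7, 8

giving w = (7, 1, 4, 8, 5, 6, 2, 3) via Δ²R.

|D(w)|=16, |Ess(w)|=3:

[(1, 6, 0), (4, 6, 2), (6, 3, 1)]


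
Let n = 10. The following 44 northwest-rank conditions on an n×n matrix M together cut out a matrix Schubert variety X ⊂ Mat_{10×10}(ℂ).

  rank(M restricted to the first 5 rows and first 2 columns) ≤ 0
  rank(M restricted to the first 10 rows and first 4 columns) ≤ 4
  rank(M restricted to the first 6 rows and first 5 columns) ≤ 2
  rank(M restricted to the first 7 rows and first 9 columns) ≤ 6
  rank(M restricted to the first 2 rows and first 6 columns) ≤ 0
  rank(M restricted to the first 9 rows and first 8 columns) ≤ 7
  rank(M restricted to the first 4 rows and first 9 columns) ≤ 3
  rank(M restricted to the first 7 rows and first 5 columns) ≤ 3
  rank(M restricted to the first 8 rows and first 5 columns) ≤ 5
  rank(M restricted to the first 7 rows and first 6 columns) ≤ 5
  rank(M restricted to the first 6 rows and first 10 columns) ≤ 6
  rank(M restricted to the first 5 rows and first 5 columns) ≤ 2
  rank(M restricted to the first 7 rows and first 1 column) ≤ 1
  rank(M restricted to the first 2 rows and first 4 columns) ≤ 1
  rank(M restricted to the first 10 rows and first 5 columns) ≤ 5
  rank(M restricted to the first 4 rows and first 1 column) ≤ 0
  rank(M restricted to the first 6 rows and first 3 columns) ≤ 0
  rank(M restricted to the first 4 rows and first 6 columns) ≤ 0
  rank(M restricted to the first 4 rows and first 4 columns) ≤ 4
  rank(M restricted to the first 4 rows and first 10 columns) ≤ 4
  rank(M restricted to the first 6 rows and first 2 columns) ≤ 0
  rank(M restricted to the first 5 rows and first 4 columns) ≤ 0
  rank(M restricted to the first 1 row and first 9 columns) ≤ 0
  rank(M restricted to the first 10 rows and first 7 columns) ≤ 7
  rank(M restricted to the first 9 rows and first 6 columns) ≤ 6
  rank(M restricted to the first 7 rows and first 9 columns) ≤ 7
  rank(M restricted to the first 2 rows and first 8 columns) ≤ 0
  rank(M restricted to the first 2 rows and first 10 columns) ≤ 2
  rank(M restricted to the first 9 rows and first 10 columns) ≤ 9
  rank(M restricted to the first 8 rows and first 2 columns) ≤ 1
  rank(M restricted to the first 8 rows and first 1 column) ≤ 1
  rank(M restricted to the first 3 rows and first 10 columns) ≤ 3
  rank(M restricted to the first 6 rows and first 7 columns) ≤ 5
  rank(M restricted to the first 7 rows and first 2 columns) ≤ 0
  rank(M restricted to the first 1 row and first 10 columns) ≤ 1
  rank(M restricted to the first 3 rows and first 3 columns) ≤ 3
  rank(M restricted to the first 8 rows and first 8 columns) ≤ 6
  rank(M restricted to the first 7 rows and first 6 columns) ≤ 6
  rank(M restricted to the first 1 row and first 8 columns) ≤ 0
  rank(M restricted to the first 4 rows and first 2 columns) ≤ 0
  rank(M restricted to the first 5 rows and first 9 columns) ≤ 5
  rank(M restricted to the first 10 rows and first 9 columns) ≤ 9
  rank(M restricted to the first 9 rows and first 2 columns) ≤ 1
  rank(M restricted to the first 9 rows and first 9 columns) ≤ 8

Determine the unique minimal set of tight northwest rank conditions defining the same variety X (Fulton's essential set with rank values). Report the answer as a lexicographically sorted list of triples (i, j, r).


Rank table r_w(10×10) implied by the 44 constraints:

  row 1: 0, 0, 0, 0, 0, 0, 0, 0, 0, 1
  row 2: 0, 0, 0, 0, 0, 0, 0, 0, 1, 2
  row 3: 0, 0, 0, 0, 0, 0, 1, 1, 2, 3
  row 4: 0, 0, 0, 0, 0, 0, 1, 2, 3, 4
  row 5: 0, 0, 0, 0, 1, 1, 2, 3, 4, 5
  row 6: 0, 0, 0, 1, 2, 2, 3, 4, 5, 6
  row 7: 0, 0, 1, 2, 3, 3, 4, 5, 6, 7
  row 8: 1, 1, 2, 3, 4, 4, 5, 6, 7, 8
  row 9: 1, 1, 2, 3, 4, 5, 6, 7, 8, 9
  row 10: 1, 2, 3, 4, 5, 6, 7, 8, 9, 10

so w = (10, 9, 7, 8, 5, 4, 3, 1, 6, 2).

7 SE-corners of the 39-cell Rothe diagram give Ess(w):

[(1, 9, 0), (2, 8, 0), (4, 6, 0), (5, 4, 0), (6, 3, 0), (7, 2, 0), (9, 2, 1)]
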